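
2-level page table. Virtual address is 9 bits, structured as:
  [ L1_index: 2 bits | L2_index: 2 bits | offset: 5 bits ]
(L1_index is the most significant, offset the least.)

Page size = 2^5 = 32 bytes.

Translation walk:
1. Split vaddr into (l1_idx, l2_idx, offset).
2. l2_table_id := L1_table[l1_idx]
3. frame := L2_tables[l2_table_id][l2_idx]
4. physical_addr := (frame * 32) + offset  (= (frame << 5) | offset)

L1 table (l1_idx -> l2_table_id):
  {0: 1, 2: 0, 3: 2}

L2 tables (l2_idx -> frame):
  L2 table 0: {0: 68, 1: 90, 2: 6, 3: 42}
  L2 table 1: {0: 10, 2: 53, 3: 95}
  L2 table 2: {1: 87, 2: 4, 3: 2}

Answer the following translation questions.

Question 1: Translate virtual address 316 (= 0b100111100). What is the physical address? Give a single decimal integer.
vaddr = 316 = 0b100111100
Split: l1_idx=2, l2_idx=1, offset=28
L1[2] = 0
L2[0][1] = 90
paddr = 90 * 32 + 28 = 2908

Answer: 2908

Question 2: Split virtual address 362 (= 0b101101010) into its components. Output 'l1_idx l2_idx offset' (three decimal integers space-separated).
Answer: 2 3 10

Derivation:
vaddr = 362 = 0b101101010
  top 2 bits -> l1_idx = 2
  next 2 bits -> l2_idx = 3
  bottom 5 bits -> offset = 10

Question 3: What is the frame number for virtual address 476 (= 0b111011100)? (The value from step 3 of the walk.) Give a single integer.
Answer: 4

Derivation:
vaddr = 476: l1_idx=3, l2_idx=2
L1[3] = 2; L2[2][2] = 4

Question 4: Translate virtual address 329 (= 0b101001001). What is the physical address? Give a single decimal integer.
vaddr = 329 = 0b101001001
Split: l1_idx=2, l2_idx=2, offset=9
L1[2] = 0
L2[0][2] = 6
paddr = 6 * 32 + 9 = 201

Answer: 201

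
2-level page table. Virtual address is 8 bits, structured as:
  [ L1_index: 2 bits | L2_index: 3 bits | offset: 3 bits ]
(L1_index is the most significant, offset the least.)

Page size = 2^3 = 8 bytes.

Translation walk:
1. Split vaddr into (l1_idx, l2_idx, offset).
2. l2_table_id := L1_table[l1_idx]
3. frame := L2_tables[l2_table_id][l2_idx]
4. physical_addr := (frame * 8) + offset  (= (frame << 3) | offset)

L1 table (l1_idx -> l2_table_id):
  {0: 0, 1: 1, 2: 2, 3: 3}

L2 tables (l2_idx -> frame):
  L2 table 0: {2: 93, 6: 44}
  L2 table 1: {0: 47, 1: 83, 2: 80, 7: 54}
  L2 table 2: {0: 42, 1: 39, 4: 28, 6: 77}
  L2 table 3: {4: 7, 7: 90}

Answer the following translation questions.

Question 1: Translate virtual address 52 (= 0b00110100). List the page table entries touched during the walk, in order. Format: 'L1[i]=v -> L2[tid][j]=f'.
vaddr = 52 = 0b00110100
Split: l1_idx=0, l2_idx=6, offset=4

Answer: L1[0]=0 -> L2[0][6]=44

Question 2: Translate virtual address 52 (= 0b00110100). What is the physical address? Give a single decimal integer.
vaddr = 52 = 0b00110100
Split: l1_idx=0, l2_idx=6, offset=4
L1[0] = 0
L2[0][6] = 44
paddr = 44 * 8 + 4 = 356

Answer: 356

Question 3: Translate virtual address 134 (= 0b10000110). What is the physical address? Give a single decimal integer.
Answer: 342

Derivation:
vaddr = 134 = 0b10000110
Split: l1_idx=2, l2_idx=0, offset=6
L1[2] = 2
L2[2][0] = 42
paddr = 42 * 8 + 6 = 342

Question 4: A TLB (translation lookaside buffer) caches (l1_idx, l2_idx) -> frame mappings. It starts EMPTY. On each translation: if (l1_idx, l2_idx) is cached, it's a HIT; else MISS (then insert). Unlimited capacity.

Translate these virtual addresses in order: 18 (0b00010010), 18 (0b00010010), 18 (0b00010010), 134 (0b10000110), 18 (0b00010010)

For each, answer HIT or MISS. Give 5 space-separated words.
Answer: MISS HIT HIT MISS HIT

Derivation:
vaddr=18: (0,2) not in TLB -> MISS, insert
vaddr=18: (0,2) in TLB -> HIT
vaddr=18: (0,2) in TLB -> HIT
vaddr=134: (2,0) not in TLB -> MISS, insert
vaddr=18: (0,2) in TLB -> HIT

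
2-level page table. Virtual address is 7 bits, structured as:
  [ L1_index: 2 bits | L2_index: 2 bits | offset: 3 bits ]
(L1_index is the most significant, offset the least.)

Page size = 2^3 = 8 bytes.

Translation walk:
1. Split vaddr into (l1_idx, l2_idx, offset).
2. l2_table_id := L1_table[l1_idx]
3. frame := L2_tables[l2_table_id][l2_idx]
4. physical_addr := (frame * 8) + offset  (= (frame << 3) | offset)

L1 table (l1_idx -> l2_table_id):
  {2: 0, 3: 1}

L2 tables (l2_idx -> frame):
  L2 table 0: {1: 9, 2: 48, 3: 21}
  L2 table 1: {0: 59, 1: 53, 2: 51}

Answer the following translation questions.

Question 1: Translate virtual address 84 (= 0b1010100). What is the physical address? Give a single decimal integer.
vaddr = 84 = 0b1010100
Split: l1_idx=2, l2_idx=2, offset=4
L1[2] = 0
L2[0][2] = 48
paddr = 48 * 8 + 4 = 388

Answer: 388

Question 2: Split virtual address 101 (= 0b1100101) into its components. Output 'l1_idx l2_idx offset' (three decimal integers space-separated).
Answer: 3 0 5

Derivation:
vaddr = 101 = 0b1100101
  top 2 bits -> l1_idx = 3
  next 2 bits -> l2_idx = 0
  bottom 3 bits -> offset = 5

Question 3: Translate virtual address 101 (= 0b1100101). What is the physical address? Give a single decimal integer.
vaddr = 101 = 0b1100101
Split: l1_idx=3, l2_idx=0, offset=5
L1[3] = 1
L2[1][0] = 59
paddr = 59 * 8 + 5 = 477

Answer: 477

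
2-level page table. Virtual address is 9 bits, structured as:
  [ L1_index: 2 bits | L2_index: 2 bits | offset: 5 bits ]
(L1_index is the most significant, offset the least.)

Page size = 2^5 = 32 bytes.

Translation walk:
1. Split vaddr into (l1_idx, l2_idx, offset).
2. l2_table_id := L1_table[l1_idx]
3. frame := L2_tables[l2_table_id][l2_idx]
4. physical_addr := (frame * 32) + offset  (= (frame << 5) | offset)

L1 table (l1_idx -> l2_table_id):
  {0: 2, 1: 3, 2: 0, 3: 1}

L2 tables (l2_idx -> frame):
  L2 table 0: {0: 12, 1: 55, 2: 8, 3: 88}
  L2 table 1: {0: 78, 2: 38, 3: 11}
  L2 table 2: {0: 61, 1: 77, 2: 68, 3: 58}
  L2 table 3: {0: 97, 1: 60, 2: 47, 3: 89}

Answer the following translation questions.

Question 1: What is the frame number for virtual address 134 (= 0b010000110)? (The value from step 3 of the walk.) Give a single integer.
vaddr = 134: l1_idx=1, l2_idx=0
L1[1] = 3; L2[3][0] = 97

Answer: 97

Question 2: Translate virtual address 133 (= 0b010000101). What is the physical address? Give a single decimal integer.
Answer: 3109

Derivation:
vaddr = 133 = 0b010000101
Split: l1_idx=1, l2_idx=0, offset=5
L1[1] = 3
L2[3][0] = 97
paddr = 97 * 32 + 5 = 3109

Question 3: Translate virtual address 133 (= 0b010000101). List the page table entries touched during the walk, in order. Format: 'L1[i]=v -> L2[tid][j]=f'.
Answer: L1[1]=3 -> L2[3][0]=97

Derivation:
vaddr = 133 = 0b010000101
Split: l1_idx=1, l2_idx=0, offset=5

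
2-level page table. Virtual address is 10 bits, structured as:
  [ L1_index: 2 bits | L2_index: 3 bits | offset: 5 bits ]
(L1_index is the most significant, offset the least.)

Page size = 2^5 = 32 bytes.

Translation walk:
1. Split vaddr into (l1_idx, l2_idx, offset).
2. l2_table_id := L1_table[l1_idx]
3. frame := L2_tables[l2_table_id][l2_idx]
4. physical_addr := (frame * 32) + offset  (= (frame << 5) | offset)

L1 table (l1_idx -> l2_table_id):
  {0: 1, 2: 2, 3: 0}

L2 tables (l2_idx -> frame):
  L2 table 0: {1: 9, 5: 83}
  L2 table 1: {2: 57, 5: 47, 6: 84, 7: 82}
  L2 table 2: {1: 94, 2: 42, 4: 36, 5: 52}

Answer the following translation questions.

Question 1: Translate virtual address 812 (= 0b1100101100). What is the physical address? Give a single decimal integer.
vaddr = 812 = 0b1100101100
Split: l1_idx=3, l2_idx=1, offset=12
L1[3] = 0
L2[0][1] = 9
paddr = 9 * 32 + 12 = 300

Answer: 300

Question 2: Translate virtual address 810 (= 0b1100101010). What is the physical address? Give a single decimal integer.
Answer: 298

Derivation:
vaddr = 810 = 0b1100101010
Split: l1_idx=3, l2_idx=1, offset=10
L1[3] = 0
L2[0][1] = 9
paddr = 9 * 32 + 10 = 298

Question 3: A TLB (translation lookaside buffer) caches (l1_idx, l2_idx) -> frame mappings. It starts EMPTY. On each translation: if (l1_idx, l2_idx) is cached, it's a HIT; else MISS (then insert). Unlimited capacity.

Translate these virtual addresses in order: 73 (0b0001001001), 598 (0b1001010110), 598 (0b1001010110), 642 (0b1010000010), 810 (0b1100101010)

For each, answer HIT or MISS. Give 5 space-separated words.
vaddr=73: (0,2) not in TLB -> MISS, insert
vaddr=598: (2,2) not in TLB -> MISS, insert
vaddr=598: (2,2) in TLB -> HIT
vaddr=642: (2,4) not in TLB -> MISS, insert
vaddr=810: (3,1) not in TLB -> MISS, insert

Answer: MISS MISS HIT MISS MISS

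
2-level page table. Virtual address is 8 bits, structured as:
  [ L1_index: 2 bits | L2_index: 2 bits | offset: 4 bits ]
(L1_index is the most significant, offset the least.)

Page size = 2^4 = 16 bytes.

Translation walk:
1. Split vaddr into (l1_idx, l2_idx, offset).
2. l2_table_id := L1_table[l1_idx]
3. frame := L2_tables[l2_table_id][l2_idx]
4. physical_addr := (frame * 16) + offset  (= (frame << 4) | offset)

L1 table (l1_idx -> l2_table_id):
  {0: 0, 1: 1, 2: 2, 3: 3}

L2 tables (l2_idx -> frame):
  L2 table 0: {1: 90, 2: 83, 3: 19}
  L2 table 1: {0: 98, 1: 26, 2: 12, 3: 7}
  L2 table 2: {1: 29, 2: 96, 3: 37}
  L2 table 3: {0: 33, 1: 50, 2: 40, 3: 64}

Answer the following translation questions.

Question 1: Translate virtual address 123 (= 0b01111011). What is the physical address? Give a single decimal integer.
vaddr = 123 = 0b01111011
Split: l1_idx=1, l2_idx=3, offset=11
L1[1] = 1
L2[1][3] = 7
paddr = 7 * 16 + 11 = 123

Answer: 123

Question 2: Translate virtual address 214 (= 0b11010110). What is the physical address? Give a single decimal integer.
Answer: 806

Derivation:
vaddr = 214 = 0b11010110
Split: l1_idx=3, l2_idx=1, offset=6
L1[3] = 3
L2[3][1] = 50
paddr = 50 * 16 + 6 = 806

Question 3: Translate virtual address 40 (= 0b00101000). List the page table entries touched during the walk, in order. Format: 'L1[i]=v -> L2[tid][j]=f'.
vaddr = 40 = 0b00101000
Split: l1_idx=0, l2_idx=2, offset=8

Answer: L1[0]=0 -> L2[0][2]=83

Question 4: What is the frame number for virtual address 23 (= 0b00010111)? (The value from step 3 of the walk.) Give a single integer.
vaddr = 23: l1_idx=0, l2_idx=1
L1[0] = 0; L2[0][1] = 90

Answer: 90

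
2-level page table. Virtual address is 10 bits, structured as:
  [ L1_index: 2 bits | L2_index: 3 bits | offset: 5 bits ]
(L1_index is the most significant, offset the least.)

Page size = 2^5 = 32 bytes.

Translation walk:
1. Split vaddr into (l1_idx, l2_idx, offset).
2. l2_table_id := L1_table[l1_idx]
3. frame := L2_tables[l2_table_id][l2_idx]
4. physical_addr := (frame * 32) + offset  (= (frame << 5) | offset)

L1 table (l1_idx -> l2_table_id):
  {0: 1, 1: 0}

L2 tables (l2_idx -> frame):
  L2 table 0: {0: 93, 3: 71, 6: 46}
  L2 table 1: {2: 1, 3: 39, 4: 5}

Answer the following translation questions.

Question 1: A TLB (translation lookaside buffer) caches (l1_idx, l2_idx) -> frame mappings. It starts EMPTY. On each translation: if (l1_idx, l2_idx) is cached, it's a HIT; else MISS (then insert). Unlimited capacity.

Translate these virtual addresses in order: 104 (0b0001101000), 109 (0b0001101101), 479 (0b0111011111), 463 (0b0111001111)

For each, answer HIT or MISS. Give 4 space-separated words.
vaddr=104: (0,3) not in TLB -> MISS, insert
vaddr=109: (0,3) in TLB -> HIT
vaddr=479: (1,6) not in TLB -> MISS, insert
vaddr=463: (1,6) in TLB -> HIT

Answer: MISS HIT MISS HIT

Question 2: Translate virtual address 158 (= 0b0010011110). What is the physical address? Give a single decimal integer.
Answer: 190

Derivation:
vaddr = 158 = 0b0010011110
Split: l1_idx=0, l2_idx=4, offset=30
L1[0] = 1
L2[1][4] = 5
paddr = 5 * 32 + 30 = 190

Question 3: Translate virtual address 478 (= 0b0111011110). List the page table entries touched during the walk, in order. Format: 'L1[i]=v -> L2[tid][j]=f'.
Answer: L1[1]=0 -> L2[0][6]=46

Derivation:
vaddr = 478 = 0b0111011110
Split: l1_idx=1, l2_idx=6, offset=30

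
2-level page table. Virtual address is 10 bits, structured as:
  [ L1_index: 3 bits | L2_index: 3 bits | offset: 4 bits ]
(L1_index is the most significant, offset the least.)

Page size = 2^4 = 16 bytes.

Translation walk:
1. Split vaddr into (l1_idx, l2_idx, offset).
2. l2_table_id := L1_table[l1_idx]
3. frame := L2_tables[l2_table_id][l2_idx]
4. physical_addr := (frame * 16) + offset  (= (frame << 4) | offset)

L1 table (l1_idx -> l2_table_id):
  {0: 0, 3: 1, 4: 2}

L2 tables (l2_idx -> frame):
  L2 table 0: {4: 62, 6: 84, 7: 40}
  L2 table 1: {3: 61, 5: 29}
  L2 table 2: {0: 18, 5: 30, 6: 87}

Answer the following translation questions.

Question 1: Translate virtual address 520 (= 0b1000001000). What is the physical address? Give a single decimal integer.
Answer: 296

Derivation:
vaddr = 520 = 0b1000001000
Split: l1_idx=4, l2_idx=0, offset=8
L1[4] = 2
L2[2][0] = 18
paddr = 18 * 16 + 8 = 296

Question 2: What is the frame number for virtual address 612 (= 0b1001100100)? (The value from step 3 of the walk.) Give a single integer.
Answer: 87

Derivation:
vaddr = 612: l1_idx=4, l2_idx=6
L1[4] = 2; L2[2][6] = 87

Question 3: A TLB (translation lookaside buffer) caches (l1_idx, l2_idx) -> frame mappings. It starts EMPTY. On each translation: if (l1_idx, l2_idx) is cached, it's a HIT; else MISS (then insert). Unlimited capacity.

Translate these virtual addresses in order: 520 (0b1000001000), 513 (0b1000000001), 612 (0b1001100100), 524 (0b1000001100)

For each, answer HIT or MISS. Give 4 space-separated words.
Answer: MISS HIT MISS HIT

Derivation:
vaddr=520: (4,0) not in TLB -> MISS, insert
vaddr=513: (4,0) in TLB -> HIT
vaddr=612: (4,6) not in TLB -> MISS, insert
vaddr=524: (4,0) in TLB -> HIT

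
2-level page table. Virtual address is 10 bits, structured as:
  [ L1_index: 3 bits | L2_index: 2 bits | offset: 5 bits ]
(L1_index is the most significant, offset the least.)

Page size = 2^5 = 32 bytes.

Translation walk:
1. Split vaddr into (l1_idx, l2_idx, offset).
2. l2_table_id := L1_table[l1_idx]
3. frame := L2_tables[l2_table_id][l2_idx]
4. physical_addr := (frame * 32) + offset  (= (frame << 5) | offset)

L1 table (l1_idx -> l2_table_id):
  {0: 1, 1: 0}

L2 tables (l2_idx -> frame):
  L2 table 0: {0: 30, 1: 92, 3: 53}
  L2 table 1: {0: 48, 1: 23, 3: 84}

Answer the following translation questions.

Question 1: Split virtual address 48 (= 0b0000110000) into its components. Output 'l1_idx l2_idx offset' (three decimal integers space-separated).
Answer: 0 1 16

Derivation:
vaddr = 48 = 0b0000110000
  top 3 bits -> l1_idx = 0
  next 2 bits -> l2_idx = 1
  bottom 5 bits -> offset = 16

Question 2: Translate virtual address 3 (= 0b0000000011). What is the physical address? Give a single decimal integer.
Answer: 1539

Derivation:
vaddr = 3 = 0b0000000011
Split: l1_idx=0, l2_idx=0, offset=3
L1[0] = 1
L2[1][0] = 48
paddr = 48 * 32 + 3 = 1539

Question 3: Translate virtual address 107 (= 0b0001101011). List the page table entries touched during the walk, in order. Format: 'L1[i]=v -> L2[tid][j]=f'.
vaddr = 107 = 0b0001101011
Split: l1_idx=0, l2_idx=3, offset=11

Answer: L1[0]=1 -> L2[1][3]=84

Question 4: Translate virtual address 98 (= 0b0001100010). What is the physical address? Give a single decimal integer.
vaddr = 98 = 0b0001100010
Split: l1_idx=0, l2_idx=3, offset=2
L1[0] = 1
L2[1][3] = 84
paddr = 84 * 32 + 2 = 2690

Answer: 2690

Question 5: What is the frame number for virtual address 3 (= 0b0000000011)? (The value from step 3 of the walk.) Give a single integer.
vaddr = 3: l1_idx=0, l2_idx=0
L1[0] = 1; L2[1][0] = 48

Answer: 48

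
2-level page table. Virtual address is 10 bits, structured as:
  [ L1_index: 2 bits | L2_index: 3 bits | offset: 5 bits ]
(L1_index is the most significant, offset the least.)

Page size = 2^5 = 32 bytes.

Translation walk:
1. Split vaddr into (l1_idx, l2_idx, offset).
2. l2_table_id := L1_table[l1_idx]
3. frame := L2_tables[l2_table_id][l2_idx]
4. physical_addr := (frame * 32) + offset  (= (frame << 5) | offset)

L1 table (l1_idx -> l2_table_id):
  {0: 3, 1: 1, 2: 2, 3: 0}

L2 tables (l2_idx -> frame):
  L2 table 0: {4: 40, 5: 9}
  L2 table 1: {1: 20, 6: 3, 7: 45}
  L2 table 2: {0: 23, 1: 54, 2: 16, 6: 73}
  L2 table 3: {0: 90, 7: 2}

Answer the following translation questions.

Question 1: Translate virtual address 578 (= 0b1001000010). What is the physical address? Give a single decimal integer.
Answer: 514

Derivation:
vaddr = 578 = 0b1001000010
Split: l1_idx=2, l2_idx=2, offset=2
L1[2] = 2
L2[2][2] = 16
paddr = 16 * 32 + 2 = 514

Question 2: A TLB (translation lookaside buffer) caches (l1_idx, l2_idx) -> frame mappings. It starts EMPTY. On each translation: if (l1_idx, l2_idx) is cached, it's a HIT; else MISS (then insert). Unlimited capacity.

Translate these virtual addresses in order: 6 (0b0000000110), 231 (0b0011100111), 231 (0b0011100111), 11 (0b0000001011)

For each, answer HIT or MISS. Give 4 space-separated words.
Answer: MISS MISS HIT HIT

Derivation:
vaddr=6: (0,0) not in TLB -> MISS, insert
vaddr=231: (0,7) not in TLB -> MISS, insert
vaddr=231: (0,7) in TLB -> HIT
vaddr=11: (0,0) in TLB -> HIT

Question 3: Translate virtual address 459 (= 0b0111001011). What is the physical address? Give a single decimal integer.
vaddr = 459 = 0b0111001011
Split: l1_idx=1, l2_idx=6, offset=11
L1[1] = 1
L2[1][6] = 3
paddr = 3 * 32 + 11 = 107

Answer: 107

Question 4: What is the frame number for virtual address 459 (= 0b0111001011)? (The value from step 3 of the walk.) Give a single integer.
Answer: 3

Derivation:
vaddr = 459: l1_idx=1, l2_idx=6
L1[1] = 1; L2[1][6] = 3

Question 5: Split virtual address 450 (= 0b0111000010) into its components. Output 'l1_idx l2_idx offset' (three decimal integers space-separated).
Answer: 1 6 2

Derivation:
vaddr = 450 = 0b0111000010
  top 2 bits -> l1_idx = 1
  next 3 bits -> l2_idx = 6
  bottom 5 bits -> offset = 2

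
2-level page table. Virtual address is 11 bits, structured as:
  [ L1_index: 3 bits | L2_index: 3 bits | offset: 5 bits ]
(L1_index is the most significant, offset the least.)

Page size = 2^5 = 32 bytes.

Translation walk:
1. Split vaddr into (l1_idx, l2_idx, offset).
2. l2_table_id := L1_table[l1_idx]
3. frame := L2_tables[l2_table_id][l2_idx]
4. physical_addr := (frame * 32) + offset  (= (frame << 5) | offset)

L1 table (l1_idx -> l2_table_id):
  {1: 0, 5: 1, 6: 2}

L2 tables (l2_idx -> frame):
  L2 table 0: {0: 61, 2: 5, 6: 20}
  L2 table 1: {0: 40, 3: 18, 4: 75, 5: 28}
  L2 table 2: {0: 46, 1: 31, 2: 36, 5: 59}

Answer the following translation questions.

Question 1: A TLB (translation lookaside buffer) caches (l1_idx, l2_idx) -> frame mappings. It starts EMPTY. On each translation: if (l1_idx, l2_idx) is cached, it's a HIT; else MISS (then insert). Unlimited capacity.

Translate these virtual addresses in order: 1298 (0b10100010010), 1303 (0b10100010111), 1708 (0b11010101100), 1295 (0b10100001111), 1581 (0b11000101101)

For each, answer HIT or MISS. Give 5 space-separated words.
Answer: MISS HIT MISS HIT MISS

Derivation:
vaddr=1298: (5,0) not in TLB -> MISS, insert
vaddr=1303: (5,0) in TLB -> HIT
vaddr=1708: (6,5) not in TLB -> MISS, insert
vaddr=1295: (5,0) in TLB -> HIT
vaddr=1581: (6,1) not in TLB -> MISS, insert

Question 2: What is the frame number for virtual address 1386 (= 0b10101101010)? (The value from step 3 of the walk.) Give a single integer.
Answer: 18

Derivation:
vaddr = 1386: l1_idx=5, l2_idx=3
L1[5] = 1; L2[1][3] = 18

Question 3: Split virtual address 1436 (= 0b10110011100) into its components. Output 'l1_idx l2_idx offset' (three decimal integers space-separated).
Answer: 5 4 28

Derivation:
vaddr = 1436 = 0b10110011100
  top 3 bits -> l1_idx = 5
  next 3 bits -> l2_idx = 4
  bottom 5 bits -> offset = 28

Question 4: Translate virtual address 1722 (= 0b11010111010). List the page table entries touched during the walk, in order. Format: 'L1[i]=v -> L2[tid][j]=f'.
Answer: L1[6]=2 -> L2[2][5]=59

Derivation:
vaddr = 1722 = 0b11010111010
Split: l1_idx=6, l2_idx=5, offset=26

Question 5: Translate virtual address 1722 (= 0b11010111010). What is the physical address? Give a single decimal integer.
vaddr = 1722 = 0b11010111010
Split: l1_idx=6, l2_idx=5, offset=26
L1[6] = 2
L2[2][5] = 59
paddr = 59 * 32 + 26 = 1914

Answer: 1914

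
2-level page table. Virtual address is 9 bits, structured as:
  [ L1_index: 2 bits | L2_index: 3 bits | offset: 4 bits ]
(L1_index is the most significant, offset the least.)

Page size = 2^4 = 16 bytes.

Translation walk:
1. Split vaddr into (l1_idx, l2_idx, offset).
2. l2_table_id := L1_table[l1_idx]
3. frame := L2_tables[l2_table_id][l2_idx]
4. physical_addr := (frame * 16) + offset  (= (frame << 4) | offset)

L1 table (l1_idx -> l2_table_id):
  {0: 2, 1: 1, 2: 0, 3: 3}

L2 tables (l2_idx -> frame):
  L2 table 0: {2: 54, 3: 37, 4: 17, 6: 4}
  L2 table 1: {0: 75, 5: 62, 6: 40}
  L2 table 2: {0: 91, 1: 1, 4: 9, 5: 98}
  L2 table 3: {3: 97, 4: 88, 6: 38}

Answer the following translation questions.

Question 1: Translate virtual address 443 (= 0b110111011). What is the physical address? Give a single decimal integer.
Answer: 1563

Derivation:
vaddr = 443 = 0b110111011
Split: l1_idx=3, l2_idx=3, offset=11
L1[3] = 3
L2[3][3] = 97
paddr = 97 * 16 + 11 = 1563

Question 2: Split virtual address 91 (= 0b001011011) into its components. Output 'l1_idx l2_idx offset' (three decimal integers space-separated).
Answer: 0 5 11

Derivation:
vaddr = 91 = 0b001011011
  top 2 bits -> l1_idx = 0
  next 3 bits -> l2_idx = 5
  bottom 4 bits -> offset = 11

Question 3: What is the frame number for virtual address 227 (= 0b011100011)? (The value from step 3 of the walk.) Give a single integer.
Answer: 40

Derivation:
vaddr = 227: l1_idx=1, l2_idx=6
L1[1] = 1; L2[1][6] = 40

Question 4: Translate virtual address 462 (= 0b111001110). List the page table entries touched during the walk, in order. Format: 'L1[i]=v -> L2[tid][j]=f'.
Answer: L1[3]=3 -> L2[3][4]=88

Derivation:
vaddr = 462 = 0b111001110
Split: l1_idx=3, l2_idx=4, offset=14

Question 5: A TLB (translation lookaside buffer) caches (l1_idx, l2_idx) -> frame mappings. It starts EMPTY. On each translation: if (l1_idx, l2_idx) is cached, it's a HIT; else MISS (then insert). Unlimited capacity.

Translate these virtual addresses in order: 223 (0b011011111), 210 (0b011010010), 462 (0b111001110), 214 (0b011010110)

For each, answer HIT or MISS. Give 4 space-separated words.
vaddr=223: (1,5) not in TLB -> MISS, insert
vaddr=210: (1,5) in TLB -> HIT
vaddr=462: (3,4) not in TLB -> MISS, insert
vaddr=214: (1,5) in TLB -> HIT

Answer: MISS HIT MISS HIT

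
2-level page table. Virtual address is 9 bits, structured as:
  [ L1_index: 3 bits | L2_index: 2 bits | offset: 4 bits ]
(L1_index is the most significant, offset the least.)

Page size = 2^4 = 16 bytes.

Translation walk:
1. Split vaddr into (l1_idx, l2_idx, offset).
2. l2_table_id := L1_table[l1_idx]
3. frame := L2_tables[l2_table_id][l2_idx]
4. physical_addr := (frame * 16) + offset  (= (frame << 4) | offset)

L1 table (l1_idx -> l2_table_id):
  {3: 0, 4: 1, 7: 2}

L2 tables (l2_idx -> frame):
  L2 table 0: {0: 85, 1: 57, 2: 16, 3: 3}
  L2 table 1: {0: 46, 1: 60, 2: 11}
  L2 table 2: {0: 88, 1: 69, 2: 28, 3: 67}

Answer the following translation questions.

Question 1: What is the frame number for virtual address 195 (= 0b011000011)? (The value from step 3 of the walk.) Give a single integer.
vaddr = 195: l1_idx=3, l2_idx=0
L1[3] = 0; L2[0][0] = 85

Answer: 85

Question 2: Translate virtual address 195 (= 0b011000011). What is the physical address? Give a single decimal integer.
Answer: 1363

Derivation:
vaddr = 195 = 0b011000011
Split: l1_idx=3, l2_idx=0, offset=3
L1[3] = 0
L2[0][0] = 85
paddr = 85 * 16 + 3 = 1363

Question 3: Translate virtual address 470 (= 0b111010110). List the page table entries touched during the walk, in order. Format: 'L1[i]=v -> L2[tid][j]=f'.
Answer: L1[7]=2 -> L2[2][1]=69

Derivation:
vaddr = 470 = 0b111010110
Split: l1_idx=7, l2_idx=1, offset=6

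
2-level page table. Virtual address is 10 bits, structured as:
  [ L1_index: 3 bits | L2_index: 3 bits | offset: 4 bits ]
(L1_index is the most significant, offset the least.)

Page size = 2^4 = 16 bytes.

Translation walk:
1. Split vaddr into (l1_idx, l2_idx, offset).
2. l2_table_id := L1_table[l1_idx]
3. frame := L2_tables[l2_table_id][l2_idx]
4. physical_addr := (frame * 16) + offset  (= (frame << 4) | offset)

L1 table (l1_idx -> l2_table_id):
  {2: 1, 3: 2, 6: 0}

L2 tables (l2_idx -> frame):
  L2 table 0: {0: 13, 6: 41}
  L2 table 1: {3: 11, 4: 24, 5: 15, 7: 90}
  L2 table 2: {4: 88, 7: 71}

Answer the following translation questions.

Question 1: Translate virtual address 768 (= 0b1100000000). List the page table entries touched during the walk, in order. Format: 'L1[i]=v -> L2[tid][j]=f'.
vaddr = 768 = 0b1100000000
Split: l1_idx=6, l2_idx=0, offset=0

Answer: L1[6]=0 -> L2[0][0]=13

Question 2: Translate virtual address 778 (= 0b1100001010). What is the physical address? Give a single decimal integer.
Answer: 218

Derivation:
vaddr = 778 = 0b1100001010
Split: l1_idx=6, l2_idx=0, offset=10
L1[6] = 0
L2[0][0] = 13
paddr = 13 * 16 + 10 = 218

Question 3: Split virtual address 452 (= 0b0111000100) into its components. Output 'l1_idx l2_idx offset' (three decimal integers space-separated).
Answer: 3 4 4

Derivation:
vaddr = 452 = 0b0111000100
  top 3 bits -> l1_idx = 3
  next 3 bits -> l2_idx = 4
  bottom 4 bits -> offset = 4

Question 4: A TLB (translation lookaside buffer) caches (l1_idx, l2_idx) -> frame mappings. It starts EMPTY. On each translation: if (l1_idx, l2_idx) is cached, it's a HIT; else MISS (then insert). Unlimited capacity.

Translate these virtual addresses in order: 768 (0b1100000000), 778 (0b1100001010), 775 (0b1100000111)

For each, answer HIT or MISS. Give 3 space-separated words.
vaddr=768: (6,0) not in TLB -> MISS, insert
vaddr=778: (6,0) in TLB -> HIT
vaddr=775: (6,0) in TLB -> HIT

Answer: MISS HIT HIT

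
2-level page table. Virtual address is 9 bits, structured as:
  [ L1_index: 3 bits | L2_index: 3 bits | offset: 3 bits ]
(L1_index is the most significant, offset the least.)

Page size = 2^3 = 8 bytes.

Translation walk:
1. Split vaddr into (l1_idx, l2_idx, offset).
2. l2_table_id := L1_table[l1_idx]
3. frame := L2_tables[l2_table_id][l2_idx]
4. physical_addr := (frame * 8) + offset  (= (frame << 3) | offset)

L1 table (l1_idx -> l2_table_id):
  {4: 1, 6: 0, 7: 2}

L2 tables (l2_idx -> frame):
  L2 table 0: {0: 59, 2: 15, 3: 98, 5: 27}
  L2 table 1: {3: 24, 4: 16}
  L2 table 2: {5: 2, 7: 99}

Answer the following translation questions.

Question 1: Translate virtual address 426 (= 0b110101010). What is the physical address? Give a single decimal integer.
Answer: 218

Derivation:
vaddr = 426 = 0b110101010
Split: l1_idx=6, l2_idx=5, offset=2
L1[6] = 0
L2[0][5] = 27
paddr = 27 * 8 + 2 = 218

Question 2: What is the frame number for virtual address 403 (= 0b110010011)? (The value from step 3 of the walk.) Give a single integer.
Answer: 15

Derivation:
vaddr = 403: l1_idx=6, l2_idx=2
L1[6] = 0; L2[0][2] = 15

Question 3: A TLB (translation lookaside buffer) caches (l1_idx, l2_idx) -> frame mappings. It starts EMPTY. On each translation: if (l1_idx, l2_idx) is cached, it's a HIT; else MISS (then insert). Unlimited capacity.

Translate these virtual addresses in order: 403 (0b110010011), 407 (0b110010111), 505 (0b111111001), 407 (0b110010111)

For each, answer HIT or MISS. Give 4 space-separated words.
Answer: MISS HIT MISS HIT

Derivation:
vaddr=403: (6,2) not in TLB -> MISS, insert
vaddr=407: (6,2) in TLB -> HIT
vaddr=505: (7,7) not in TLB -> MISS, insert
vaddr=407: (6,2) in TLB -> HIT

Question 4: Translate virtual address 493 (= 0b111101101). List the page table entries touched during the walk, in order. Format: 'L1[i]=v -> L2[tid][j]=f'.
Answer: L1[7]=2 -> L2[2][5]=2

Derivation:
vaddr = 493 = 0b111101101
Split: l1_idx=7, l2_idx=5, offset=5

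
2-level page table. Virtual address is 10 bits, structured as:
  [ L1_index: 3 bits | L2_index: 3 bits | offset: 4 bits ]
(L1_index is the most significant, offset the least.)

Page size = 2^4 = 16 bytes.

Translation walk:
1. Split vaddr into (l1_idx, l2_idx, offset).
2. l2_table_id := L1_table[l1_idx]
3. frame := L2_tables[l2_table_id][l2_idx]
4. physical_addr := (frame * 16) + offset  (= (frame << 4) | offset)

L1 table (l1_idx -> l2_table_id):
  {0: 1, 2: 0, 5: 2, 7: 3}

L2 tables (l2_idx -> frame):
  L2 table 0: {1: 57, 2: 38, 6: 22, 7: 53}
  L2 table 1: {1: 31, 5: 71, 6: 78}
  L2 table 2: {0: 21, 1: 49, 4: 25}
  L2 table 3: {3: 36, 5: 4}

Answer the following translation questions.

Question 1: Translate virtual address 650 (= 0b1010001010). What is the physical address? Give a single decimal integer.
vaddr = 650 = 0b1010001010
Split: l1_idx=5, l2_idx=0, offset=10
L1[5] = 2
L2[2][0] = 21
paddr = 21 * 16 + 10 = 346

Answer: 346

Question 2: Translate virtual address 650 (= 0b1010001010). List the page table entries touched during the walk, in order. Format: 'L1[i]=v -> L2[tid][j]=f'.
vaddr = 650 = 0b1010001010
Split: l1_idx=5, l2_idx=0, offset=10

Answer: L1[5]=2 -> L2[2][0]=21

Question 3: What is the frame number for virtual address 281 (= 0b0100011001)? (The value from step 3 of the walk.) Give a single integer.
Answer: 57

Derivation:
vaddr = 281: l1_idx=2, l2_idx=1
L1[2] = 0; L2[0][1] = 57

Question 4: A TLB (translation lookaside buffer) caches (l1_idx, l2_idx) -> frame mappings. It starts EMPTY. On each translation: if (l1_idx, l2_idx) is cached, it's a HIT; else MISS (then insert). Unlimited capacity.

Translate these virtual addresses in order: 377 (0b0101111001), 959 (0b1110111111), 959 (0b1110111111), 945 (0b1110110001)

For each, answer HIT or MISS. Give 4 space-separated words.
Answer: MISS MISS HIT HIT

Derivation:
vaddr=377: (2,7) not in TLB -> MISS, insert
vaddr=959: (7,3) not in TLB -> MISS, insert
vaddr=959: (7,3) in TLB -> HIT
vaddr=945: (7,3) in TLB -> HIT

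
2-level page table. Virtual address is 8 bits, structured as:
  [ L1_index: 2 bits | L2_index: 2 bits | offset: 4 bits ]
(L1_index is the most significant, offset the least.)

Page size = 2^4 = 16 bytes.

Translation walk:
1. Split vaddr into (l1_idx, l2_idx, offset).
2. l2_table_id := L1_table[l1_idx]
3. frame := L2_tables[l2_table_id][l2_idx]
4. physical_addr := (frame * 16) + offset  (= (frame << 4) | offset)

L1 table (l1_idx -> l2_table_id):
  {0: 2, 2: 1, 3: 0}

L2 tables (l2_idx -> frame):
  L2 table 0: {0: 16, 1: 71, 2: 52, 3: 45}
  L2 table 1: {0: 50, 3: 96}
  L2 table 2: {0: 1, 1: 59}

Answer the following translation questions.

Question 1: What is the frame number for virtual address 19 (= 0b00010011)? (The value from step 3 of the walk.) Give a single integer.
vaddr = 19: l1_idx=0, l2_idx=1
L1[0] = 2; L2[2][1] = 59

Answer: 59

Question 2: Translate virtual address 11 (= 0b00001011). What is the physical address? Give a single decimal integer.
Answer: 27

Derivation:
vaddr = 11 = 0b00001011
Split: l1_idx=0, l2_idx=0, offset=11
L1[0] = 2
L2[2][0] = 1
paddr = 1 * 16 + 11 = 27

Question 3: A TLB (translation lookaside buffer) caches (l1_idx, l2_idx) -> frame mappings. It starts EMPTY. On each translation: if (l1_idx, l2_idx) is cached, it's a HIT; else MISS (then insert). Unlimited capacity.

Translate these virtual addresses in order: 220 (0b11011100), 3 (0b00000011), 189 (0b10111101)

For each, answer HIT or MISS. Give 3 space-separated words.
vaddr=220: (3,1) not in TLB -> MISS, insert
vaddr=3: (0,0) not in TLB -> MISS, insert
vaddr=189: (2,3) not in TLB -> MISS, insert

Answer: MISS MISS MISS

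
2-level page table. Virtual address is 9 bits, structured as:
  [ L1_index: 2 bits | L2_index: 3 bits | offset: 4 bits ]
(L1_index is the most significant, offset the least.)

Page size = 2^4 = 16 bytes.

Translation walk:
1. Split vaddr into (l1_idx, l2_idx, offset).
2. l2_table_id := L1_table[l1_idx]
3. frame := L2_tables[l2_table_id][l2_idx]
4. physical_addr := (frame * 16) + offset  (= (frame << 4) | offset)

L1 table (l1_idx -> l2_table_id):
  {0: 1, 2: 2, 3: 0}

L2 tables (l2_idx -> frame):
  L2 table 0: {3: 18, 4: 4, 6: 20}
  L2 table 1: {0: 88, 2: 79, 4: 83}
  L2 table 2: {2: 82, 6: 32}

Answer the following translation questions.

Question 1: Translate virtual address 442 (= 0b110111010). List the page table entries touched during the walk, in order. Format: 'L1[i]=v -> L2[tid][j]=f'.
vaddr = 442 = 0b110111010
Split: l1_idx=3, l2_idx=3, offset=10

Answer: L1[3]=0 -> L2[0][3]=18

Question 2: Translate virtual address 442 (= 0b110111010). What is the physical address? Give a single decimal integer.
vaddr = 442 = 0b110111010
Split: l1_idx=3, l2_idx=3, offset=10
L1[3] = 0
L2[0][3] = 18
paddr = 18 * 16 + 10 = 298

Answer: 298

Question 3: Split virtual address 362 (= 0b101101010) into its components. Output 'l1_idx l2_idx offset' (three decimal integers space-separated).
Answer: 2 6 10

Derivation:
vaddr = 362 = 0b101101010
  top 2 bits -> l1_idx = 2
  next 3 bits -> l2_idx = 6
  bottom 4 bits -> offset = 10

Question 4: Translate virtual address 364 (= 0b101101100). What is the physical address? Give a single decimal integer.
vaddr = 364 = 0b101101100
Split: l1_idx=2, l2_idx=6, offset=12
L1[2] = 2
L2[2][6] = 32
paddr = 32 * 16 + 12 = 524

Answer: 524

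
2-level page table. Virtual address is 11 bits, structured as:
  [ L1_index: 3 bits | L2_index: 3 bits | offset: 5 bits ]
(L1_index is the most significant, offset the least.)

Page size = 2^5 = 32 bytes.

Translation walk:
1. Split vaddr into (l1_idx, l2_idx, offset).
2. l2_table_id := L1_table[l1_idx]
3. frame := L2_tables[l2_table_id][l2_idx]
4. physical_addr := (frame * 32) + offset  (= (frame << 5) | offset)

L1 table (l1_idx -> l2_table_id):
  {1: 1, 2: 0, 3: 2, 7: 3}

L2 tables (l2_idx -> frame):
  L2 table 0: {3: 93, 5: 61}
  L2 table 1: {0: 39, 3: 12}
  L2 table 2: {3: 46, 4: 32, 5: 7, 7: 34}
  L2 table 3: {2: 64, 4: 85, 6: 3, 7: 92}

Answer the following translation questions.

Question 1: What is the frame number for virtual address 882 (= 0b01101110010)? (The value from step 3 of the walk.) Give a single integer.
Answer: 46

Derivation:
vaddr = 882: l1_idx=3, l2_idx=3
L1[3] = 2; L2[2][3] = 46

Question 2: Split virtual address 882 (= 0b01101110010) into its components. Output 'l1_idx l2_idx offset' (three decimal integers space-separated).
vaddr = 882 = 0b01101110010
  top 3 bits -> l1_idx = 3
  next 3 bits -> l2_idx = 3
  bottom 5 bits -> offset = 18

Answer: 3 3 18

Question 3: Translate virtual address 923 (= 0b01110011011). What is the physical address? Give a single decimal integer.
vaddr = 923 = 0b01110011011
Split: l1_idx=3, l2_idx=4, offset=27
L1[3] = 2
L2[2][4] = 32
paddr = 32 * 32 + 27 = 1051

Answer: 1051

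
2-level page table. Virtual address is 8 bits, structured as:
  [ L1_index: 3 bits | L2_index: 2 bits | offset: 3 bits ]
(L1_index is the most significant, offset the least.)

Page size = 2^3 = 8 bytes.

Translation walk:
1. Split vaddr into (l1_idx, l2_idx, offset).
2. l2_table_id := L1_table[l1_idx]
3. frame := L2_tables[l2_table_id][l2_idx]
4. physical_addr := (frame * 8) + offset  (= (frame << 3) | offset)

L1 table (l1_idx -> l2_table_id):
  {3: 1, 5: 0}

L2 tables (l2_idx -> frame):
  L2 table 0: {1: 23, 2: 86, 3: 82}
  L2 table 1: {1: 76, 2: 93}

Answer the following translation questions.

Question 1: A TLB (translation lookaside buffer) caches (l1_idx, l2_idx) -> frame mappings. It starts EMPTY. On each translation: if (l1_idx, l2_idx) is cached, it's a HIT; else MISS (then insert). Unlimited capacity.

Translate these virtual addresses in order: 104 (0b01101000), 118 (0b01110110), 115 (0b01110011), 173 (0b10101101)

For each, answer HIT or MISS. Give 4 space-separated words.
Answer: MISS MISS HIT MISS

Derivation:
vaddr=104: (3,1) not in TLB -> MISS, insert
vaddr=118: (3,2) not in TLB -> MISS, insert
vaddr=115: (3,2) in TLB -> HIT
vaddr=173: (5,1) not in TLB -> MISS, insert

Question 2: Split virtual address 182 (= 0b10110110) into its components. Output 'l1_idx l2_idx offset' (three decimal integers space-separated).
vaddr = 182 = 0b10110110
  top 3 bits -> l1_idx = 5
  next 2 bits -> l2_idx = 2
  bottom 3 bits -> offset = 6

Answer: 5 2 6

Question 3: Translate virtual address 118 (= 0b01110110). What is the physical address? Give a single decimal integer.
vaddr = 118 = 0b01110110
Split: l1_idx=3, l2_idx=2, offset=6
L1[3] = 1
L2[1][2] = 93
paddr = 93 * 8 + 6 = 750

Answer: 750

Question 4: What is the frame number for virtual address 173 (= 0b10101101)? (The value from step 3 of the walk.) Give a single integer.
vaddr = 173: l1_idx=5, l2_idx=1
L1[5] = 0; L2[0][1] = 23

Answer: 23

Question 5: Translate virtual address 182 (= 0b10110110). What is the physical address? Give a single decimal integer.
vaddr = 182 = 0b10110110
Split: l1_idx=5, l2_idx=2, offset=6
L1[5] = 0
L2[0][2] = 86
paddr = 86 * 8 + 6 = 694

Answer: 694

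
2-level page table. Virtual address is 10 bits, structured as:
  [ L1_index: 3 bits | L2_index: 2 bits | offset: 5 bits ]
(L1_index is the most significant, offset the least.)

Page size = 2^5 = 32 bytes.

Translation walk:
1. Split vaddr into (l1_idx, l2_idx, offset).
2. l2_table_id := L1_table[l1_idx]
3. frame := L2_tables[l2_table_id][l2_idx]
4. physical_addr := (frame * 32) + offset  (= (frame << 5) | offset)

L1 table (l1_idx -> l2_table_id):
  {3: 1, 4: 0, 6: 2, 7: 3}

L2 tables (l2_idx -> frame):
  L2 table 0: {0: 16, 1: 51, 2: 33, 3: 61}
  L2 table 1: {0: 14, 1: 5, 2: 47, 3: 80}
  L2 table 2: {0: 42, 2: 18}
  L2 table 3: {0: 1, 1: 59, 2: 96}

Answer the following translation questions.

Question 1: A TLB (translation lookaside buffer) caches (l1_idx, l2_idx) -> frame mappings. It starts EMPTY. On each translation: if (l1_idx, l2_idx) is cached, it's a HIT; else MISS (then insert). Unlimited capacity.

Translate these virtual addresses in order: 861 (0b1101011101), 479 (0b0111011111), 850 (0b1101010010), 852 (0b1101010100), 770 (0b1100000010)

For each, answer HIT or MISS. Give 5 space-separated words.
Answer: MISS MISS HIT HIT MISS

Derivation:
vaddr=861: (6,2) not in TLB -> MISS, insert
vaddr=479: (3,2) not in TLB -> MISS, insert
vaddr=850: (6,2) in TLB -> HIT
vaddr=852: (6,2) in TLB -> HIT
vaddr=770: (6,0) not in TLB -> MISS, insert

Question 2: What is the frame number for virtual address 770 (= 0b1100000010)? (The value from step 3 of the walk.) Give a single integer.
Answer: 42

Derivation:
vaddr = 770: l1_idx=6, l2_idx=0
L1[6] = 2; L2[2][0] = 42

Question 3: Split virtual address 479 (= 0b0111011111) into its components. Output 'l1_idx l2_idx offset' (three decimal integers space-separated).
Answer: 3 2 31

Derivation:
vaddr = 479 = 0b0111011111
  top 3 bits -> l1_idx = 3
  next 2 bits -> l2_idx = 2
  bottom 5 bits -> offset = 31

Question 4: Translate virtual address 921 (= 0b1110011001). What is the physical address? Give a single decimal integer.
vaddr = 921 = 0b1110011001
Split: l1_idx=7, l2_idx=0, offset=25
L1[7] = 3
L2[3][0] = 1
paddr = 1 * 32 + 25 = 57

Answer: 57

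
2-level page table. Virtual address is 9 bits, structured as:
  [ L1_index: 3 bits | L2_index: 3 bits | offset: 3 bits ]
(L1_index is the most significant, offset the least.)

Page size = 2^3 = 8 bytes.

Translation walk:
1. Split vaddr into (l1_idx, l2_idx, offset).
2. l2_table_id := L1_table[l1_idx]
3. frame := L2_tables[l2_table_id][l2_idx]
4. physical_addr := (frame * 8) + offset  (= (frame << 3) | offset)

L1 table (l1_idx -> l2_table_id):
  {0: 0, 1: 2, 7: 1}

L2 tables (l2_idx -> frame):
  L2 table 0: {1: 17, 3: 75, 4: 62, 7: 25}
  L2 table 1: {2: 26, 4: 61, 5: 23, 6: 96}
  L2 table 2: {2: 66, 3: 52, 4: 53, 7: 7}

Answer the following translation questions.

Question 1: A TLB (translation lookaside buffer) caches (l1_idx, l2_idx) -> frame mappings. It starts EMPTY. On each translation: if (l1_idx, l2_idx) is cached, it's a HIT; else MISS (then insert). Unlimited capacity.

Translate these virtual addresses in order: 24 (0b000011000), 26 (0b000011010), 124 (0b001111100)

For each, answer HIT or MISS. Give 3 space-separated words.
Answer: MISS HIT MISS

Derivation:
vaddr=24: (0,3) not in TLB -> MISS, insert
vaddr=26: (0,3) in TLB -> HIT
vaddr=124: (1,7) not in TLB -> MISS, insert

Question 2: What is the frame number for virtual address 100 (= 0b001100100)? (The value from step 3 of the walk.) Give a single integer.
Answer: 53

Derivation:
vaddr = 100: l1_idx=1, l2_idx=4
L1[1] = 2; L2[2][4] = 53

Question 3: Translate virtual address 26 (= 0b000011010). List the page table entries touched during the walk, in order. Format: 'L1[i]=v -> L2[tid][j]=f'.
vaddr = 26 = 0b000011010
Split: l1_idx=0, l2_idx=3, offset=2

Answer: L1[0]=0 -> L2[0][3]=75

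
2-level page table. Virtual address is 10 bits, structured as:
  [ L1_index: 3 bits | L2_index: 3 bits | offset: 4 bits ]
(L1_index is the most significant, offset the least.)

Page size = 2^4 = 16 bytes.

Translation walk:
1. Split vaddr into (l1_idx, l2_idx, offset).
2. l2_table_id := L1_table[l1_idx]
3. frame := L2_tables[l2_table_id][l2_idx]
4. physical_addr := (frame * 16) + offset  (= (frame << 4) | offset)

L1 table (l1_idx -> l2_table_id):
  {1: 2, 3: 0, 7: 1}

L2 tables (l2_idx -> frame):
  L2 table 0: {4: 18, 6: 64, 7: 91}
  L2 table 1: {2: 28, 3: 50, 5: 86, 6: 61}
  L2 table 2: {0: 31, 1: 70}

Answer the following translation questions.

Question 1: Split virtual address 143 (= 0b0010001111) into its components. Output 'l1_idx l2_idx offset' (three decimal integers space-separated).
Answer: 1 0 15

Derivation:
vaddr = 143 = 0b0010001111
  top 3 bits -> l1_idx = 1
  next 3 bits -> l2_idx = 0
  bottom 4 bits -> offset = 15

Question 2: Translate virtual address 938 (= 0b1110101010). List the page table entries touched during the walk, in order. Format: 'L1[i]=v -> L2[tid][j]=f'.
Answer: L1[7]=1 -> L2[1][2]=28

Derivation:
vaddr = 938 = 0b1110101010
Split: l1_idx=7, l2_idx=2, offset=10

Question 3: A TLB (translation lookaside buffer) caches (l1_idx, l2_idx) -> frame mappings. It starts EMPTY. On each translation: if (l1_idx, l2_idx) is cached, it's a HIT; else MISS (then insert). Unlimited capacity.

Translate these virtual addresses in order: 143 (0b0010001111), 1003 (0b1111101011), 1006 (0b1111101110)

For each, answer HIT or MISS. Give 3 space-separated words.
Answer: MISS MISS HIT

Derivation:
vaddr=143: (1,0) not in TLB -> MISS, insert
vaddr=1003: (7,6) not in TLB -> MISS, insert
vaddr=1006: (7,6) in TLB -> HIT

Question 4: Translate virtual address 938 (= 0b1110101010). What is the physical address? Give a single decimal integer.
Answer: 458

Derivation:
vaddr = 938 = 0b1110101010
Split: l1_idx=7, l2_idx=2, offset=10
L1[7] = 1
L2[1][2] = 28
paddr = 28 * 16 + 10 = 458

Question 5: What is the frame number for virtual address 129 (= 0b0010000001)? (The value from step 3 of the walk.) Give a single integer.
Answer: 31

Derivation:
vaddr = 129: l1_idx=1, l2_idx=0
L1[1] = 2; L2[2][0] = 31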